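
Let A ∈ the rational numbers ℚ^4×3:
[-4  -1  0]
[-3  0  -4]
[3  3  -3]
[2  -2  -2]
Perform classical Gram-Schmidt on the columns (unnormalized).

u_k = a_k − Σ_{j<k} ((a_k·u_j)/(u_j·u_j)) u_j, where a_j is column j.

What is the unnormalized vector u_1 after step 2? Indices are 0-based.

Step 1: u_0 = a_0 = (-4, -3, 3, 2).
Step 2: u_1 = a_1 − (9/38)·u_0 = (-1/19, 27/38, 87/38, -47/19).

u_1 = (-1/19, 27/38, 87/38, -47/19)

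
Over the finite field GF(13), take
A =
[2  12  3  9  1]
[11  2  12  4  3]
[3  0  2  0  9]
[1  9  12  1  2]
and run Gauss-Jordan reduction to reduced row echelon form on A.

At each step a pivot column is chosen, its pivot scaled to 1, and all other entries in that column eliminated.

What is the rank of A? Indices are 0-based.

pivot(0,0)=2: scale R0 → (1, 6, 8, 11, 7)
  clear (1,0): R1 −= (11)R0 → (0, 1, 2, 0, 4)
  clear (2,0): R2 −= (3)R0 → (0, 8, 4, 6, 1)
  clear (3,0): R3 −= (1)R0 → (0, 3, 4, 3, 8)
pivot(1,1)=1: scale R1 → (0, 1, 2, 0, 4)
  clear (0,1): R0 −= (6)R1 → (1, 0, 9, 11, 9)
  clear (2,1): R2 −= (8)R1 → (0, 0, 1, 6, 8)
  clear (3,1): R3 −= (3)R1 → (0, 0, 11, 3, 9)
pivot(2,2)=1: scale R2 → (0, 0, 1, 6, 8)
  clear (0,2): R0 −= (9)R2 → (1, 0, 0, 9, 2)
  clear (1,2): R1 −= (2)R2 → (0, 1, 0, 1, 1)
  clear (3,2): R3 −= (11)R2 → (0, 0, 0, 2, 12)
pivot(3,3)=2: scale R3 → (0, 0, 0, 1, 6)
  clear (0,3): R0 −= (9)R3 → (1, 0, 0, 0, 0)
  clear (1,3): R1 −= (1)R3 → (0, 1, 0, 0, 8)
  clear (2,3): R2 −= (6)R3 → (0, 0, 1, 0, 11)

rank = 4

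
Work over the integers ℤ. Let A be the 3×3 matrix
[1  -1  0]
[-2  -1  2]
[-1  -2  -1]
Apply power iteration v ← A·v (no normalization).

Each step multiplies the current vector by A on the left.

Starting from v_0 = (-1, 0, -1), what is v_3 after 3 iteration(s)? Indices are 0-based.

v_0 = (-1, 0, -1).
v_1 = A·v_0 = (-1, 0, 2).
v_2 = A·v_1 = (-1, 6, -1).
v_3 = A·v_2 = (-7, -6, -10).

v_3 = (-7, -6, -10)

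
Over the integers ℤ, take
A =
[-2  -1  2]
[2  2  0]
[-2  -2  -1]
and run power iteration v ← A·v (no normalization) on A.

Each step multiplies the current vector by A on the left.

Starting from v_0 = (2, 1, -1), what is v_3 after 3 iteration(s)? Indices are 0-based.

v_0 = (2, 1, -1).
v_1 = A·v_0 = (-7, 6, -5).
v_2 = A·v_1 = (-2, -2, 7).
v_3 = A·v_2 = (20, -8, 1).

v_3 = (20, -8, 1)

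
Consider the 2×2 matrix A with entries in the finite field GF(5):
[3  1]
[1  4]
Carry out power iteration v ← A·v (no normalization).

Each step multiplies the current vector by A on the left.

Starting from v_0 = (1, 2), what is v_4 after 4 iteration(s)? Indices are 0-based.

v_4 = (2, 0)

v_0 = (1, 2).
v_1 = A·v_0 = (0, 4).
v_2 = A·v_1 = (4, 1).
v_3 = A·v_2 = (3, 3).
v_4 = A·v_3 = (2, 0).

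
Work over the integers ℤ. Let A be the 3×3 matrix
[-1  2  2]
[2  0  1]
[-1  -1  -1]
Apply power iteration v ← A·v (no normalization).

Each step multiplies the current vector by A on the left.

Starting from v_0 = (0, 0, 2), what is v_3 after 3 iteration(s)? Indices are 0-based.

v_3 = (8, -12, 2)

v_0 = (0, 0, 2).
v_1 = A·v_0 = (4, 2, -2).
v_2 = A·v_1 = (-4, 6, -4).
v_3 = A·v_2 = (8, -12, 2).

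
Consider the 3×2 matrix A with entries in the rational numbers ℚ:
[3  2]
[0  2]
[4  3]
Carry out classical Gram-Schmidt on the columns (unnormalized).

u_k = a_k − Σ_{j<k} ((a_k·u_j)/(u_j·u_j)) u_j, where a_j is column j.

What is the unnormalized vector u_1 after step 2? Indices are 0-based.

Step 1: u_0 = a_0 = (3, 0, 4).
Step 2: u_1 = a_1 − (18/25)·u_0 = (-4/25, 2, 3/25).

u_1 = (-4/25, 2, 3/25)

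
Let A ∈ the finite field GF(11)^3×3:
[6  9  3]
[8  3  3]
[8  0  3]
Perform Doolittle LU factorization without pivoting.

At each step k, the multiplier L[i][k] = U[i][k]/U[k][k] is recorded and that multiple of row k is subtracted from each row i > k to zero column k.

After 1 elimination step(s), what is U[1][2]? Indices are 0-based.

[col 0] pivot 6
  R1 -= 5*R0 → (0, 2, 10)  (L[1][0] := 5)
  R2 -= 5*R0 → (0, 10, 10)  (L[2][0] := 5)

U[1][2] = 10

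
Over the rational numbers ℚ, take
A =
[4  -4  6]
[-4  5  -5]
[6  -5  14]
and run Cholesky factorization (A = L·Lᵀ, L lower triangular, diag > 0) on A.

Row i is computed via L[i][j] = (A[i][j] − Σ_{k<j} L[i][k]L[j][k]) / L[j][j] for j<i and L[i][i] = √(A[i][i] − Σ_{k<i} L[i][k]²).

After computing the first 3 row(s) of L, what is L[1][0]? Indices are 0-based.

L[1][0] = -2

Step 1: L[0][0] = √(4) = 2.
  L[1][0] = (-4) / L[0][0] = -2.
Step 2: L[1][1] = √(1) = 1.
  L[2][0] = (6) / L[0][0] = 3.
  L[2][1] = (1) / L[1][1] = 1.
Step 3: L[2][2] = √(4) = 2.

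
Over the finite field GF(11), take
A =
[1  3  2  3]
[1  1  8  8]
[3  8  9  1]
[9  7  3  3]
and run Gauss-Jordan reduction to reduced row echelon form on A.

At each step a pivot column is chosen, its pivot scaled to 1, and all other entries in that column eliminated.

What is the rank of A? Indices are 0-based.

rank = 4

step 1: normalize row 0 (÷1) = (1, 3, 2, 3)
  row 1: subtract 1×row0 = (0, 9, 6, 5)
  row 2: subtract 3×row0 = (0, 10, 3, 3)
  row 3: subtract 9×row0 = (0, 2, 7, 9)
step 2: normalize row 1 (÷9) = (0, 1, 8, 3)
  row 0: subtract 3×row1 = (1, 0, 0, 5)
  row 2: subtract 10×row1 = (0, 0, 0, 6)
  row 3: subtract 2×row1 = (0, 0, 2, 3)
step 3: exchange rows 2,3
step 3: normalize row 2 (÷2) = (0, 0, 1, 7)
  row 1: subtract 8×row2 = (0, 1, 0, 2)
step 4: normalize row 3 (÷6) = (0, 0, 0, 1)
  row 0: subtract 5×row3 = (1, 0, 0, 0)
  row 1: subtract 2×row3 = (0, 1, 0, 0)
  row 2: subtract 7×row3 = (0, 0, 1, 0)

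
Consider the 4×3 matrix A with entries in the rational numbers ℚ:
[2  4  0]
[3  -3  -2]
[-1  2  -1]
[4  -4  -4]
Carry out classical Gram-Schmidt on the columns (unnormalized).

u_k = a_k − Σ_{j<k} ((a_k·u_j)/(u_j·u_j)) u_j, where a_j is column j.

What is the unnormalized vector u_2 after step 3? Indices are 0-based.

Step 1: u_0 = a_0 = (2, 3, -1, 4).
Step 2: u_1 = a_1 − (-19/30)·u_0 = (79/15, -11/10, 41/30, -22/15).
Step 3: u_2 = a_2 − (-7/10)·u_0 − (201/989)·u_1 = (326/989, 320/989, -1956/989, -892/989).

u_2 = (326/989, 320/989, -1956/989, -892/989)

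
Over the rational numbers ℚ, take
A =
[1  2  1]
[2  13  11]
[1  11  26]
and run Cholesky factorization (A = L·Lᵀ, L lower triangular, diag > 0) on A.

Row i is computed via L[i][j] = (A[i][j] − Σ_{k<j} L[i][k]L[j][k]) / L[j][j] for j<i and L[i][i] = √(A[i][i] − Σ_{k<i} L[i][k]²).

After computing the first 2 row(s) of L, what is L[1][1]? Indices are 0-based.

Step 1: L[0][0] = √(1) = 1.
  L[1][0] = (2) / L[0][0] = 2.
Step 2: L[1][1] = √(9) = 3.

L[1][1] = 3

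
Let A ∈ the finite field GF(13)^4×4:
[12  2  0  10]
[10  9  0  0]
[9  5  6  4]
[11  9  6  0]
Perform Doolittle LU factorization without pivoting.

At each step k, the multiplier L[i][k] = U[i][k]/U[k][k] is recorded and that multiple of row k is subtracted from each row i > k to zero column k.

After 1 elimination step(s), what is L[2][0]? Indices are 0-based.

Step 1: pivot at (0,0) is 12.
  row1 ← row1 − (3)·row0  ⇒  L[1][0]=3, U row1=(0, 3, 0, 9)
  row2 ← row2 − (4)·row0  ⇒  L[2][0]=4, U row2=(0, 10, 6, 3)
  row3 ← row3 − (2)·row0  ⇒  L[3][0]=2, U row3=(0, 5, 6, 6)

L[2][0] = 4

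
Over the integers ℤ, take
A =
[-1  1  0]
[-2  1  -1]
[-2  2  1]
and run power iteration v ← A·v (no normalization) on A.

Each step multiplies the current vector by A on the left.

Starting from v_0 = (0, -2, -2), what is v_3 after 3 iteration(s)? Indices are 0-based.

v_0 = (0, -2, -2).
v_1 = A·v_0 = (-2, 0, -6).
v_2 = A·v_1 = (2, 10, -2).
v_3 = A·v_2 = (8, 8, 14).

v_3 = (8, 8, 14)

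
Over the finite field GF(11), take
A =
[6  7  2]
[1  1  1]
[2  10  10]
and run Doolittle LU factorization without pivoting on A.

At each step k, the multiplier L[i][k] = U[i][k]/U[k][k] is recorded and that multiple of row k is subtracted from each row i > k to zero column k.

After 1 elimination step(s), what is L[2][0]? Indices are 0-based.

L[2][0] = 4

[col 0] pivot 6
  R1 -= 2*R0 → (0, 9, 8)  (L[1][0] := 2)
  R2 -= 4*R0 → (0, 4, 2)  (L[2][0] := 4)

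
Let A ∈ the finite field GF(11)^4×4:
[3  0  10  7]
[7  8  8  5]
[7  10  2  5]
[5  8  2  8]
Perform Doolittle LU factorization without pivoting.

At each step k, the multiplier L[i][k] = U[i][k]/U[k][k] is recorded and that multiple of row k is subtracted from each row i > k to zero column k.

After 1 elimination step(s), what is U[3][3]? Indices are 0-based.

[col 0] pivot 3
  R1 -= 6*R0 → (0, 8, 3, 7)  (L[1][0] := 6)
  R2 -= 6*R0 → (0, 10, 8, 7)  (L[2][0] := 6)
  R3 -= 9*R0 → (0, 8, 0, 0)  (L[3][0] := 9)

U[3][3] = 0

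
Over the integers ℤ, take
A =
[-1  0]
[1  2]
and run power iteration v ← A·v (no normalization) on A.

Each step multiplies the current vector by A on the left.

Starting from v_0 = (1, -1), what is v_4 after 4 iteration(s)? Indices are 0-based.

v_4 = (1, -11)

v_0 = (1, -1).
v_1 = A·v_0 = (-1, -1).
v_2 = A·v_1 = (1, -3).
v_3 = A·v_2 = (-1, -5).
v_4 = A·v_3 = (1, -11).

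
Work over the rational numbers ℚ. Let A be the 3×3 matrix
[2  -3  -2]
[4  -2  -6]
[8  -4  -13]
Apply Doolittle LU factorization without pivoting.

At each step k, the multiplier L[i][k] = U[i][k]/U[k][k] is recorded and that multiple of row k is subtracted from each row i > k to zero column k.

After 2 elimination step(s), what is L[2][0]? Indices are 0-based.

L[2][0] = 4

[col 0] pivot 2
  R1 -= 2*R0 → (0, 4, -2)  (L[1][0] := 2)
  R2 -= 4*R0 → (0, 8, -5)  (L[2][0] := 4)
[col 1] pivot 4
  R2 -= 2*R1 → (0, 0, -1)  (L[2][1] := 2)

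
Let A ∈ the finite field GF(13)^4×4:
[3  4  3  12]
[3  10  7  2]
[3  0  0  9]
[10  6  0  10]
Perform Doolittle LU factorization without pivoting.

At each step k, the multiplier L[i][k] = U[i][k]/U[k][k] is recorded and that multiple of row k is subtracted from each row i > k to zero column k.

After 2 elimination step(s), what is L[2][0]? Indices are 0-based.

L[2][0] = 1

k=0: U[0][0]=3
  eliminate (1,0): mult=1, new row 1: (0, 6, 4, 3); set L[1][0]=1
  eliminate (2,0): mult=1, new row 2: (0, 9, 10, 10); set L[2][0]=1
  eliminate (3,0): mult=12, new row 3: (0, 10, 3, 9); set L[3][0]=12
k=1: U[1][1]=6
  eliminate (2,1): mult=8, new row 2: (0, 0, 4, 12); set L[2][1]=8
  eliminate (3,1): mult=6, new row 3: (0, 0, 5, 4); set L[3][1]=6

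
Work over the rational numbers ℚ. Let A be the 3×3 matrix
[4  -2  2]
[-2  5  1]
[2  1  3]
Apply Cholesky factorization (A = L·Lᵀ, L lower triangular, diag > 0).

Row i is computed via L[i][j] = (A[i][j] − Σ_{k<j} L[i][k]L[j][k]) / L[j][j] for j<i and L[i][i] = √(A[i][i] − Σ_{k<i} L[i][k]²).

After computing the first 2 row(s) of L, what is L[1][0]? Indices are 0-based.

L[1][0] = -1

Step 1: L[0][0] = √(4) = 2.
  L[1][0] = (-2) / L[0][0] = -1.
Step 2: L[1][1] = √(4) = 2.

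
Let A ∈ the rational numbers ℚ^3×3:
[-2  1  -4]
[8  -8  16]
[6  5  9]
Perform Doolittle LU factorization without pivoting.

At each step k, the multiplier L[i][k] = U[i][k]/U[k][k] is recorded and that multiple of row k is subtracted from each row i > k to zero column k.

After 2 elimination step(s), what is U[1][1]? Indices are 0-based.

U[1][1] = -4

Step 1: pivot at (0,0) is -2.
  row1 ← row1 − (-4)·row0  ⇒  L[1][0]=-4, U row1=(0, -4, 0)
  row2 ← row2 − (-3)·row0  ⇒  L[2][0]=-3, U row2=(0, 8, -3)
Step 2: pivot at (1,1) is -4.
  row2 ← row2 − (-2)·row1  ⇒  L[2][1]=-2, U row2=(0, 0, -3)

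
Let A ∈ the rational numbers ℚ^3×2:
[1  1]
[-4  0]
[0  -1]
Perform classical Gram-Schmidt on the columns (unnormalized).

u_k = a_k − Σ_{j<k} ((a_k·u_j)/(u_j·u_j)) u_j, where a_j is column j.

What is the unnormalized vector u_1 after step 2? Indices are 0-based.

u_1 = (16/17, 4/17, -1)

Step 1: u_0 = a_0 = (1, -4, 0).
Step 2: u_1 = a_1 − (1/17)·u_0 = (16/17, 4/17, -1).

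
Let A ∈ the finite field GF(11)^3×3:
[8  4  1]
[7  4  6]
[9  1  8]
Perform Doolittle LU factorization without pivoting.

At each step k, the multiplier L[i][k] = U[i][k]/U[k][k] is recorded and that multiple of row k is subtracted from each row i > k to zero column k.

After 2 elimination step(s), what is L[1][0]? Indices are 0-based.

L[1][0] = 5

Step 1: pivot at (0,0) is 8.
  row1 ← row1 − (5)·row0  ⇒  L[1][0]=5, U row1=(0, 6, 1)
  row2 ← row2 − (8)·row0  ⇒  L[2][0]=8, U row2=(0, 2, 0)
Step 2: pivot at (1,1) is 6.
  row2 ← row2 − (4)·row1  ⇒  L[2][1]=4, U row2=(0, 0, 7)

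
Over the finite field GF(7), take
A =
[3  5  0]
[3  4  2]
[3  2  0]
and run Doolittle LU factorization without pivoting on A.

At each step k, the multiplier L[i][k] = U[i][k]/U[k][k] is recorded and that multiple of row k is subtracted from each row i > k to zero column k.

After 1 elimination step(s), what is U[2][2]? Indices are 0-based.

Step 1: pivot at (0,0) is 3.
  row1 ← row1 − (1)·row0  ⇒  L[1][0]=1, U row1=(0, 6, 2)
  row2 ← row2 − (1)·row0  ⇒  L[2][0]=1, U row2=(0, 4, 0)

U[2][2] = 0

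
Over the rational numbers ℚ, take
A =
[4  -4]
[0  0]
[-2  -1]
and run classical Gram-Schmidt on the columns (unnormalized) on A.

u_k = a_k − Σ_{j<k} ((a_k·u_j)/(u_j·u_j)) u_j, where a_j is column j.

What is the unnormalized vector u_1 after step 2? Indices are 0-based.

Step 1: u_0 = a_0 = (4, 0, -2).
Step 2: u_1 = a_1 − (-7/10)·u_0 = (-6/5, 0, -12/5).

u_1 = (-6/5, 0, -12/5)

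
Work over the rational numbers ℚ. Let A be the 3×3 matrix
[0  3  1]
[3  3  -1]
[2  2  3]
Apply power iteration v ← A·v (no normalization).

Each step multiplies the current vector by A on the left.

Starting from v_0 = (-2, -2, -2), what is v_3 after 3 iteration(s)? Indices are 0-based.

v_0 = (-2, -2, -2).
v_1 = A·v_0 = (-8, -10, -14).
v_2 = A·v_1 = (-44, -40, -78).
v_3 = A·v_2 = (-198, -174, -402).

v_3 = (-198, -174, -402)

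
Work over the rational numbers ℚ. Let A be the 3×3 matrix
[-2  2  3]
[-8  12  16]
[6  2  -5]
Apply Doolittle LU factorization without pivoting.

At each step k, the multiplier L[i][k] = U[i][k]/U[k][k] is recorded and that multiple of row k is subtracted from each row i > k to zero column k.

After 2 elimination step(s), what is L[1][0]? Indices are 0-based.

[col 0] pivot -2
  R1 -= 4*R0 → (0, 4, 4)  (L[1][0] := 4)
  R2 -= -3*R0 → (0, 8, 4)  (L[2][0] := -3)
[col 1] pivot 4
  R2 -= 2*R1 → (0, 0, -4)  (L[2][1] := 2)

L[1][0] = 4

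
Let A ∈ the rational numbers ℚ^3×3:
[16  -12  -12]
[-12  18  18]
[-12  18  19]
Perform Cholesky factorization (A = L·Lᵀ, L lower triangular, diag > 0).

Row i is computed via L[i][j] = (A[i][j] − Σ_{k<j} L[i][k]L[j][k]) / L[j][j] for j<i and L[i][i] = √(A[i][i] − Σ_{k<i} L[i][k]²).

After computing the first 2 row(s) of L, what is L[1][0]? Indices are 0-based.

L[1][0] = -3

Step 1: L[0][0] = √(16) = 4.
  L[1][0] = (-12) / L[0][0] = -3.
Step 2: L[1][1] = √(9) = 3.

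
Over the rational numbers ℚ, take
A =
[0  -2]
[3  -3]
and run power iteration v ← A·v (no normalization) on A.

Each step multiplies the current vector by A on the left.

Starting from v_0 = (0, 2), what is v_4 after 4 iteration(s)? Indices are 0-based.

v_4 = (-36, -90)

v_0 = (0, 2).
v_1 = A·v_0 = (-4, -6).
v_2 = A·v_1 = (12, 6).
v_3 = A·v_2 = (-12, 18).
v_4 = A·v_3 = (-36, -90).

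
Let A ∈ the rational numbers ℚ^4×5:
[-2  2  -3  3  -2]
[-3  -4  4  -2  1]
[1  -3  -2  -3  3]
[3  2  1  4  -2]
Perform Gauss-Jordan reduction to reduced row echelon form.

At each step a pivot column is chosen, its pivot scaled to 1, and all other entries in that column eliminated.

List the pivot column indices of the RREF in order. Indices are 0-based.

step 1: normalize row 0 (÷-2) = (1, -1, 3/2, -3/2, 1)
  row 1: subtract -3×row0 = (0, -7, 17/2, -13/2, 4)
  row 2: subtract 1×row0 = (0, -2, -7/2, -3/2, 2)
  row 3: subtract 3×row0 = (0, 5, -7/2, 17/2, -5)
step 2: normalize row 1 (÷-7) = (0, 1, -17/14, 13/14, -4/7)
  row 0: subtract -1×row1 = (1, 0, 2/7, -4/7, 3/7)
  row 2: subtract -2×row1 = (0, 0, -83/14, 5/14, 6/7)
  row 3: subtract 5×row1 = (0, 0, 18/7, 27/7, -15/7)
step 3: normalize row 2 (÷-83/14) = (0, 0, 1, -5/83, -12/83)
  row 0: subtract 2/7×row2 = (1, 0, 0, -46/83, 39/83)
  row 1: subtract -17/14×row2 = (0, 1, 0, 71/83, -62/83)
  row 3: subtract 18/7×row2 = (0, 0, 0, 333/83, -147/83)
step 4: normalize row 3 (÷333/83) = (0, 0, 0, 1, -49/111)
  row 0: subtract -46/83×row3 = (1, 0, 0, 0, 25/111)
  row 1: subtract 71/83×row3 = (0, 1, 0, 0, -41/111)
  row 2: subtract -5/83×row3 = (0, 0, 1, 0, -19/111)

pivot columns: 0, 1, 2, 3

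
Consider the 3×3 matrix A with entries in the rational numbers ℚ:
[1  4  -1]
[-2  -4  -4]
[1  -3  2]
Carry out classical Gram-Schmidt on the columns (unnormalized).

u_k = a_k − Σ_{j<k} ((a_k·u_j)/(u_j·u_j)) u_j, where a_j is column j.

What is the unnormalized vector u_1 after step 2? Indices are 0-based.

Step 1: u_0 = a_0 = (1, -2, 1).
Step 2: u_1 = a_1 − (3/2)·u_0 = (5/2, -1, -9/2).

u_1 = (5/2, -1, -9/2)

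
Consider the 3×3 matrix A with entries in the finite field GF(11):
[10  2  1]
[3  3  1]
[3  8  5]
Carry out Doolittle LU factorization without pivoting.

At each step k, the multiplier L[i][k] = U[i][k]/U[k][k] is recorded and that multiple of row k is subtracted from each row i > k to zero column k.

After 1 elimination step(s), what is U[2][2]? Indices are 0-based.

[col 0] pivot 10
  R1 -= 8*R0 → (0, 9, 4)  (L[1][0] := 8)
  R2 -= 8*R0 → (0, 3, 8)  (L[2][0] := 8)

U[2][2] = 8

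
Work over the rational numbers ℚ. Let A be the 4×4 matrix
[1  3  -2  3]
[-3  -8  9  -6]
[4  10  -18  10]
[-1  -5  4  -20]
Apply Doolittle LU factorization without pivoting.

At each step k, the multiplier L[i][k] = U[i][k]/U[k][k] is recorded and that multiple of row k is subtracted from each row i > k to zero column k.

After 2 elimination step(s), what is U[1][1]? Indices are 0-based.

[col 0] pivot 1
  R1 -= -3*R0 → (0, 1, 3, 3)  (L[1][0] := -3)
  R2 -= 4*R0 → (0, -2, -10, -2)  (L[2][0] := 4)
  R3 -= -1*R0 → (0, -2, 2, -17)  (L[3][0] := -1)
[col 1] pivot 1
  R2 -= -2*R1 → (0, 0, -4, 4)  (L[2][1] := -2)
  R3 -= -2*R1 → (0, 0, 8, -11)  (L[3][1] := -2)

U[1][1] = 1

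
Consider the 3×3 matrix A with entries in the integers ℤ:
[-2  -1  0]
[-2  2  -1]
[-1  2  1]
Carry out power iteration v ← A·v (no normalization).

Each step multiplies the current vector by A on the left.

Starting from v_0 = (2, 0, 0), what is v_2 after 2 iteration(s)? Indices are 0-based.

v_2 = (12, 2, -6)

v_0 = (2, 0, 0).
v_1 = A·v_0 = (-4, -4, -2).
v_2 = A·v_1 = (12, 2, -6).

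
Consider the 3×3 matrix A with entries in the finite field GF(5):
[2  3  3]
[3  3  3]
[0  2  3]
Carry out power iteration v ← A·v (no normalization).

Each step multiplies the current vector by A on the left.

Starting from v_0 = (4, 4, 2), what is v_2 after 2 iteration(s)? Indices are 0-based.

v_0 = (4, 4, 2).
v_1 = A·v_0 = (1, 0, 4).
v_2 = A·v_1 = (4, 0, 2).

v_2 = (4, 0, 2)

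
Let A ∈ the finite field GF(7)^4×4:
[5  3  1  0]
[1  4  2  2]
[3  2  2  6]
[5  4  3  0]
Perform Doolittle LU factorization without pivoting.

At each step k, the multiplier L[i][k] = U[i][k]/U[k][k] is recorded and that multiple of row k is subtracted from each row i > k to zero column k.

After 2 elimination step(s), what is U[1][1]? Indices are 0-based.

U[1][1] = 2

k=0: U[0][0]=5
  eliminate (1,0): mult=3, new row 1: (0, 2, 6, 2); set L[1][0]=3
  eliminate (2,0): mult=2, new row 2: (0, 3, 0, 6); set L[2][0]=2
  eliminate (3,0): mult=1, new row 3: (0, 1, 2, 0); set L[3][0]=1
k=1: U[1][1]=2
  eliminate (2,1): mult=5, new row 2: (0, 0, 5, 3); set L[2][1]=5
  eliminate (3,1): mult=4, new row 3: (0, 0, 6, 6); set L[3][1]=4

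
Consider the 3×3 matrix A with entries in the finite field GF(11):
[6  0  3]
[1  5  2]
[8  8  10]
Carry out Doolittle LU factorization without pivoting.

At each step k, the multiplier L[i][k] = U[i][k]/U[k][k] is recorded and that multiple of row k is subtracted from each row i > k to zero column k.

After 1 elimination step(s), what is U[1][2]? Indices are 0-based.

[col 0] pivot 6
  R1 -= 2*R0 → (0, 5, 7)  (L[1][0] := 2)
  R2 -= 5*R0 → (0, 8, 6)  (L[2][0] := 5)

U[1][2] = 7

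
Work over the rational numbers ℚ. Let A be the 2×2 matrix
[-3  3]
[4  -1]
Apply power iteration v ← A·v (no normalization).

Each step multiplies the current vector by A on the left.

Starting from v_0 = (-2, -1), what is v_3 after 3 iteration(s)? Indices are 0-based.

v_3 = (147, -139)

v_0 = (-2, -1).
v_1 = A·v_0 = (3, -7).
v_2 = A·v_1 = (-30, 19).
v_3 = A·v_2 = (147, -139).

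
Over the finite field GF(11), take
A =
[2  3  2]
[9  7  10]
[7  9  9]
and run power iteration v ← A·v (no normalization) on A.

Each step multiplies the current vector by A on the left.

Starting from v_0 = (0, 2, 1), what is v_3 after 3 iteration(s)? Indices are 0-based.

v_3 = (6, 10, 0)

v_0 = (0, 2, 1).
v_1 = A·v_0 = (8, 2, 5).
v_2 = A·v_1 = (10, 4, 9).
v_3 = A·v_2 = (6, 10, 0).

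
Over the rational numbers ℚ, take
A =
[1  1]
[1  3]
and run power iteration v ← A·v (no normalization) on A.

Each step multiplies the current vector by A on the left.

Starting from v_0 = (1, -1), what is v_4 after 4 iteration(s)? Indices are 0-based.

v_0 = (1, -1).
v_1 = A·v_0 = (0, -2).
v_2 = A·v_1 = (-2, -6).
v_3 = A·v_2 = (-8, -20).
v_4 = A·v_3 = (-28, -68).

v_4 = (-28, -68)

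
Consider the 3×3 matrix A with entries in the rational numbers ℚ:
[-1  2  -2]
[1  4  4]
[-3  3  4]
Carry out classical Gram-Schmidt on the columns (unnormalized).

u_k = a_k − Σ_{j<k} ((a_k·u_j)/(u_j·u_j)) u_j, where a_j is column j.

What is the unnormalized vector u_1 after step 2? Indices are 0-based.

u_1 = (15/11, 51/11, 12/11)

Step 1: u_0 = a_0 = (-1, 1, -3).
Step 2: u_1 = a_1 − (-7/11)·u_0 = (15/11, 51/11, 12/11).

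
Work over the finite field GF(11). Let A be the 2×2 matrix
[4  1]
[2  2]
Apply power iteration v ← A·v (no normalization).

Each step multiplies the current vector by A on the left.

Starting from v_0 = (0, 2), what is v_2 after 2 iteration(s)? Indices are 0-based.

v_0 = (0, 2).
v_1 = A·v_0 = (2, 4).
v_2 = A·v_1 = (1, 1).

v_2 = (1, 1)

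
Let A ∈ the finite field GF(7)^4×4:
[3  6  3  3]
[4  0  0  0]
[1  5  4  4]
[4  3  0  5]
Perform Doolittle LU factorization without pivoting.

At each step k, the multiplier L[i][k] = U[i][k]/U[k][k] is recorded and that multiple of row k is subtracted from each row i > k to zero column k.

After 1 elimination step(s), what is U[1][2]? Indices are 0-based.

U[1][2] = 3

k=0: U[0][0]=3
  eliminate (1,0): mult=6, new row 1: (0, 6, 3, 3); set L[1][0]=6
  eliminate (2,0): mult=5, new row 2: (0, 3, 3, 3); set L[2][0]=5
  eliminate (3,0): mult=6, new row 3: (0, 2, 3, 1); set L[3][0]=6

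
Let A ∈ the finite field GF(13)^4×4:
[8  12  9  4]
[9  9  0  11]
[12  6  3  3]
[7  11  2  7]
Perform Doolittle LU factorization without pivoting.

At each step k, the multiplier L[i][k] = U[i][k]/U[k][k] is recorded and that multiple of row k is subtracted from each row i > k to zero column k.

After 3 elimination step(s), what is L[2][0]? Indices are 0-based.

L[2][0] = 8

[col 0] pivot 8
  R1 -= 6*R0 → (0, 2, 11, 0)  (L[1][0] := 6)
  R2 -= 8*R0 → (0, 1, 9, 10)  (L[2][0] := 8)
  R3 -= 9*R0 → (0, 7, 12, 10)  (L[3][0] := 9)
[col 1] pivot 2
  R2 -= 7*R1 → (0, 0, 10, 10)  (L[2][1] := 7)
  R3 -= 10*R1 → (0, 0, 6, 10)  (L[3][1] := 10)
[col 2] pivot 10
  R3 -= 11*R2 → (0, 0, 0, 4)  (L[3][2] := 11)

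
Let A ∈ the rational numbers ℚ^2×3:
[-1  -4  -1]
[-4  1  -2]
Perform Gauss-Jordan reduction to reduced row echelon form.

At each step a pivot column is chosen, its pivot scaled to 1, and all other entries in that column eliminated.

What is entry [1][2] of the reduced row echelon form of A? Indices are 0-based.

step 1: normalize row 0 (÷-1) = (1, 4, 1)
  row 1: subtract -4×row0 = (0, 17, 2)
step 2: normalize row 1 (÷17) = (0, 1, 2/17)
  row 0: subtract 4×row1 = (1, 0, 9/17)

M[1][2] = 2/17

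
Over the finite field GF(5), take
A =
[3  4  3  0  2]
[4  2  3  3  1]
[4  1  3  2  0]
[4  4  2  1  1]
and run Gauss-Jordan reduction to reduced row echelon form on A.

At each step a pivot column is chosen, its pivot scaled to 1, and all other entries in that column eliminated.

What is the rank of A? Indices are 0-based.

rank = 4

step 1: normalize row 0 (÷3) = (1, 3, 1, 0, 4)
  row 1: subtract 4×row0 = (0, 0, 4, 3, 0)
  row 2: subtract 4×row0 = (0, 4, 4, 2, 4)
  row 3: subtract 4×row0 = (0, 2, 3, 1, 0)
step 2: exchange rows 1,2
step 2: normalize row 1 (÷4) = (0, 1, 1, 3, 1)
  row 0: subtract 3×row1 = (1, 0, 3, 1, 1)
  row 3: subtract 2×row1 = (0, 0, 1, 0, 3)
step 3: normalize row 2 (÷4) = (0, 0, 1, 2, 0)
  row 0: subtract 3×row2 = (1, 0, 0, 0, 1)
  row 1: subtract 1×row2 = (0, 1, 0, 1, 1)
  row 3: subtract 1×row2 = (0, 0, 0, 3, 3)
step 4: normalize row 3 (÷3) = (0, 0, 0, 1, 1)
  row 1: subtract 1×row3 = (0, 1, 0, 0, 0)
  row 2: subtract 2×row3 = (0, 0, 1, 0, 3)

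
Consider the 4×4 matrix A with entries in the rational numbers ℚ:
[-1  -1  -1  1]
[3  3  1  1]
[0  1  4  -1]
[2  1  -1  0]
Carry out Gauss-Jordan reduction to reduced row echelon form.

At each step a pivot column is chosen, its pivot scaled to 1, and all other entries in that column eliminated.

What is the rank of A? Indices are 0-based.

rank = 4

pivot(0,0)=-1: scale R0 → (1, 1, 1, -1)
  clear (1,0): R1 −= (3)R0 → (0, 0, -2, 4)
  clear (3,0): R3 −= (2)R0 → (0, -1, -3, 2)
pivot(1,1): swap R1↔R2
pivot(1,1)=1: scale R1 → (0, 1, 4, -1)
  clear (0,1): R0 −= (1)R1 → (1, 0, -3, 0)
  clear (3,1): R3 −= (-1)R1 → (0, 0, 1, 1)
pivot(2,2)=-2: scale R2 → (0, 0, 1, -2)
  clear (0,2): R0 −= (-3)R2 → (1, 0, 0, -6)
  clear (1,2): R1 −= (4)R2 → (0, 1, 0, 7)
  clear (3,2): R3 −= (1)R2 → (0, 0, 0, 3)
pivot(3,3)=3: scale R3 → (0, 0, 0, 1)
  clear (0,3): R0 −= (-6)R3 → (1, 0, 0, 0)
  clear (1,3): R1 −= (7)R3 → (0, 1, 0, 0)
  clear (2,3): R2 −= (-2)R3 → (0, 0, 1, 0)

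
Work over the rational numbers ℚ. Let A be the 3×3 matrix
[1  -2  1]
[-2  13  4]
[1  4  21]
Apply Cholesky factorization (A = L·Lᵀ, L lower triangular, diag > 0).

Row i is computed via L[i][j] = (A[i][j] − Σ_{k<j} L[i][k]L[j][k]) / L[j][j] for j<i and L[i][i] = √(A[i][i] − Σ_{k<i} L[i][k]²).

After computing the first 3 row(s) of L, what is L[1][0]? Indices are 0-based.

L[1][0] = -2

Step 1: L[0][0] = √(1) = 1.
  L[1][0] = (-2) / L[0][0] = -2.
Step 2: L[1][1] = √(9) = 3.
  L[2][0] = (1) / L[0][0] = 1.
  L[2][1] = (6) / L[1][1] = 2.
Step 3: L[2][2] = √(16) = 4.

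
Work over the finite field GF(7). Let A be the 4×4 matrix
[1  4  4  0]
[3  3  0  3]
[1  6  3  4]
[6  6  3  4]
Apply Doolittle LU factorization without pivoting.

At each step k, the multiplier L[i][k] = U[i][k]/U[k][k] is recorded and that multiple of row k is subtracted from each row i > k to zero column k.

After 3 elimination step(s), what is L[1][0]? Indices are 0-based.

Step 1: pivot at (0,0) is 1.
  row1 ← row1 − (3)·row0  ⇒  L[1][0]=3, U row1=(0, 5, 2, 3)
  row2 ← row2 − (1)·row0  ⇒  L[2][0]=1, U row2=(0, 2, 6, 4)
  row3 ← row3 − (6)·row0  ⇒  L[3][0]=6, U row3=(0, 3, 0, 4)
Step 2: pivot at (1,1) is 5.
  row2 ← row2 − (6)·row1  ⇒  L[2][1]=6, U row2=(0, 0, 1, 0)
  row3 ← row3 − (2)·row1  ⇒  L[3][1]=2, U row3=(0, 0, 3, 5)
Step 3: pivot at (2,2) is 1.
  row3 ← row3 − (3)·row2  ⇒  L[3][2]=3, U row3=(0, 0, 0, 5)

L[1][0] = 3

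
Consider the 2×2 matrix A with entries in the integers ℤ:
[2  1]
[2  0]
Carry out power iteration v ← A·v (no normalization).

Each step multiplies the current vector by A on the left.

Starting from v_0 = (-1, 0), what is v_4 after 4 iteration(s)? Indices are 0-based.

v_4 = (-44, -32)

v_0 = (-1, 0).
v_1 = A·v_0 = (-2, -2).
v_2 = A·v_1 = (-6, -4).
v_3 = A·v_2 = (-16, -12).
v_4 = A·v_3 = (-44, -32).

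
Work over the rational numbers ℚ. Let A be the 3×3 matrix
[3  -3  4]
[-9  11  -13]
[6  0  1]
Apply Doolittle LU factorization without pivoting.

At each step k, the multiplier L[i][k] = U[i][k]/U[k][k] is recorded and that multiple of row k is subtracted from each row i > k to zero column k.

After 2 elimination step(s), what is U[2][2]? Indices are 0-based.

U[2][2] = -4

Step 1: pivot at (0,0) is 3.
  row1 ← row1 − (-3)·row0  ⇒  L[1][0]=-3, U row1=(0, 2, -1)
  row2 ← row2 − (2)·row0  ⇒  L[2][0]=2, U row2=(0, 6, -7)
Step 2: pivot at (1,1) is 2.
  row2 ← row2 − (3)·row1  ⇒  L[2][1]=3, U row2=(0, 0, -4)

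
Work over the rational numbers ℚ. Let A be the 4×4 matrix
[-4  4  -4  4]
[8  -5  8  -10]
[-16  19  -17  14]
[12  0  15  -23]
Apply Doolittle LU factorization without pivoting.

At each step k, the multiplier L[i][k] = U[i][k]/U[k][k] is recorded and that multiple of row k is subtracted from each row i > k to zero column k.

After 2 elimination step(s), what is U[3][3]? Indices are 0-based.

U[3][3] = -3

[col 0] pivot -4
  R1 -= -2*R0 → (0, 3, 0, -2)  (L[1][0] := -2)
  R2 -= 4*R0 → (0, 3, -1, -2)  (L[2][0] := 4)
  R3 -= -3*R0 → (0, 12, 3, -11)  (L[3][0] := -3)
[col 1] pivot 3
  R2 -= 1*R1 → (0, 0, -1, 0)  (L[2][1] := 1)
  R3 -= 4*R1 → (0, 0, 3, -3)  (L[3][1] := 4)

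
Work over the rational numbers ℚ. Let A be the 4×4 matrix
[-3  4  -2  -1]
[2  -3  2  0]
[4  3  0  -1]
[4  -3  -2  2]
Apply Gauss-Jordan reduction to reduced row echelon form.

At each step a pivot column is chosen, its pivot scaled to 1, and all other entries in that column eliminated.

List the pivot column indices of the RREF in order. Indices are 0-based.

pivot columns: 0, 1, 2, 3

step 1: normalize row 0 (÷-3) = (1, -4/3, 2/3, 1/3)
  row 1: subtract 2×row0 = (0, -1/3, 2/3, -2/3)
  row 2: subtract 4×row0 = (0, 25/3, -8/3, -7/3)
  row 3: subtract 4×row0 = (0, 7/3, -14/3, 2/3)
step 2: normalize row 1 (÷-1/3) = (0, 1, -2, 2)
  row 0: subtract -4/3×row1 = (1, 0, -2, 3)
  row 2: subtract 25/3×row1 = (0, 0, 14, -19)
  row 3: subtract 7/3×row1 = (0, 0, 0, -4)
step 3: normalize row 2 (÷14) = (0, 0, 1, -19/14)
  row 0: subtract -2×row2 = (1, 0, 0, 2/7)
  row 1: subtract -2×row2 = (0, 1, 0, -5/7)
step 4: normalize row 3 (÷-4) = (0, 0, 0, 1)
  row 0: subtract 2/7×row3 = (1, 0, 0, 0)
  row 1: subtract -5/7×row3 = (0, 1, 0, 0)
  row 2: subtract -19/14×row3 = (0, 0, 1, 0)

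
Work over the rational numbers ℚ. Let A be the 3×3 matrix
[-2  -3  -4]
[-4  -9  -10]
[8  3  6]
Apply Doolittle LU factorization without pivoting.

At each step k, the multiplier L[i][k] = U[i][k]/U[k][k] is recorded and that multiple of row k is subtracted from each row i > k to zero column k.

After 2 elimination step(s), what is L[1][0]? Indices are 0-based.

L[1][0] = 2

[col 0] pivot -2
  R1 -= 2*R0 → (0, -3, -2)  (L[1][0] := 2)
  R2 -= -4*R0 → (0, -9, -10)  (L[2][0] := -4)
[col 1] pivot -3
  R2 -= 3*R1 → (0, 0, -4)  (L[2][1] := 3)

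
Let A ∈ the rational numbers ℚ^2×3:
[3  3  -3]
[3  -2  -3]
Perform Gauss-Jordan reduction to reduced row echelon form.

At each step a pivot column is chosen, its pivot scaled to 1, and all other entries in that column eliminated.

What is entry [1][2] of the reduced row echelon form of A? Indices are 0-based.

M[1][2] = 0

pivot(0,0)=3: scale R0 → (1, 1, -1)
  clear (1,0): R1 −= (3)R0 → (0, -5, 0)
pivot(1,1)=-5: scale R1 → (0, 1, 0)
  clear (0,1): R0 −= (1)R1 → (1, 0, -1)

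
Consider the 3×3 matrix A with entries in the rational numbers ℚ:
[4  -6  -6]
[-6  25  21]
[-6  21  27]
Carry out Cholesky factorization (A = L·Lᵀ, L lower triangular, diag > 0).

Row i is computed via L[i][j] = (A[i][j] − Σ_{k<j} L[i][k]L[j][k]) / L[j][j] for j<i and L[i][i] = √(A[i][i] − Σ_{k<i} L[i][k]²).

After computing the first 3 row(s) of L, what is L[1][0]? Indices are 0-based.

L[1][0] = -3

Step 1: L[0][0] = √(4) = 2.
  L[1][0] = (-6) / L[0][0] = -3.
Step 2: L[1][1] = √(16) = 4.
  L[2][0] = (-6) / L[0][0] = -3.
  L[2][1] = (12) / L[1][1] = 3.
Step 3: L[2][2] = √(9) = 3.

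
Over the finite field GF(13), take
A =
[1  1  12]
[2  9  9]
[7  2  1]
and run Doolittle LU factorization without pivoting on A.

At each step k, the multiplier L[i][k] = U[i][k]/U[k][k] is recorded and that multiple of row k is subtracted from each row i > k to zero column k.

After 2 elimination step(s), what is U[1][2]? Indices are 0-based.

U[1][2] = 11

Step 1: pivot at (0,0) is 1.
  row1 ← row1 − (2)·row0  ⇒  L[1][0]=2, U row1=(0, 7, 11)
  row2 ← row2 − (7)·row0  ⇒  L[2][0]=7, U row2=(0, 8, 8)
Step 2: pivot at (1,1) is 7.
  row2 ← row2 − (3)·row1  ⇒  L[2][1]=3, U row2=(0, 0, 1)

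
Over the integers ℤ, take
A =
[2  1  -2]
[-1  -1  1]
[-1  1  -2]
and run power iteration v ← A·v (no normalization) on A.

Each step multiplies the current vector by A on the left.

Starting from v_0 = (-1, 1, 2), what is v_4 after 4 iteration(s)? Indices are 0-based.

v_4 = (-10, -2, 77)

v_0 = (-1, 1, 2).
v_1 = A·v_0 = (-5, 2, -2).
v_2 = A·v_1 = (-4, 1, 11).
v_3 = A·v_2 = (-29, 14, -17).
v_4 = A·v_3 = (-10, -2, 77).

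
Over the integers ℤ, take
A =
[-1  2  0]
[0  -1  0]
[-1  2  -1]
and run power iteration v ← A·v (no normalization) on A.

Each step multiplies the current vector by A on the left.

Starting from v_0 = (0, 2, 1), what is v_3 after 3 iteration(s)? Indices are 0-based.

v_3 = (12, -2, 23)

v_0 = (0, 2, 1).
v_1 = A·v_0 = (4, -2, 3).
v_2 = A·v_1 = (-8, 2, -11).
v_3 = A·v_2 = (12, -2, 23).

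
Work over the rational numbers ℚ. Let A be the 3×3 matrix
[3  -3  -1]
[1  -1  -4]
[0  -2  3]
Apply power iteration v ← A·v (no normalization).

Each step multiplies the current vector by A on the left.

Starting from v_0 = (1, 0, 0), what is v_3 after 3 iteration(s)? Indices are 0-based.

v_3 = (14, 12, -10)

v_0 = (1, 0, 0).
v_1 = A·v_0 = (3, 1, 0).
v_2 = A·v_1 = (6, 2, -2).
v_3 = A·v_2 = (14, 12, -10).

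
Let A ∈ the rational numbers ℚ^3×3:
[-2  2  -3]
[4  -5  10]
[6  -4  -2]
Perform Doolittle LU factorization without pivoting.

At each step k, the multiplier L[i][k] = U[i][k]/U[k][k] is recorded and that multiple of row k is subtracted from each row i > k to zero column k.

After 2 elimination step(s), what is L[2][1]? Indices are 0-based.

L[2][1] = -2

Step 1: pivot at (0,0) is -2.
  row1 ← row1 − (-2)·row0  ⇒  L[1][0]=-2, U row1=(0, -1, 4)
  row2 ← row2 − (-3)·row0  ⇒  L[2][0]=-3, U row2=(0, 2, -11)
Step 2: pivot at (1,1) is -1.
  row2 ← row2 − (-2)·row1  ⇒  L[2][1]=-2, U row2=(0, 0, -3)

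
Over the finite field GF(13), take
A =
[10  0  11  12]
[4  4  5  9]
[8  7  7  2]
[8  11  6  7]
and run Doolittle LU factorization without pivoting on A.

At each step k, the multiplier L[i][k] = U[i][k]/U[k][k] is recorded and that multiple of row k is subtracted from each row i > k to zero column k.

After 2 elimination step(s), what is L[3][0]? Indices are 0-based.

L[3][0] = 6

[col 0] pivot 10
  R1 -= 3*R0 → (0, 4, 11, 12)  (L[1][0] := 3)
  R2 -= 6*R0 → (0, 7, 6, 8)  (L[2][0] := 6)
  R3 -= 6*R0 → (0, 11, 5, 0)  (L[3][0] := 6)
[col 1] pivot 4
  R2 -= 5*R1 → (0, 0, 3, 0)  (L[2][1] := 5)
  R3 -= 6*R1 → (0, 0, 4, 6)  (L[3][1] := 6)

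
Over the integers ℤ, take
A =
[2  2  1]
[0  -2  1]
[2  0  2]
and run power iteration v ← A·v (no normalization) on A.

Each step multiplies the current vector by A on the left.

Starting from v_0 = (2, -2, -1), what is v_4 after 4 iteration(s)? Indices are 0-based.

v_4 = (48, -4, 44)

v_0 = (2, -2, -1).
v_1 = A·v_0 = (-1, 3, 2).
v_2 = A·v_1 = (6, -4, 2).
v_3 = A·v_2 = (6, 10, 16).
v_4 = A·v_3 = (48, -4, 44).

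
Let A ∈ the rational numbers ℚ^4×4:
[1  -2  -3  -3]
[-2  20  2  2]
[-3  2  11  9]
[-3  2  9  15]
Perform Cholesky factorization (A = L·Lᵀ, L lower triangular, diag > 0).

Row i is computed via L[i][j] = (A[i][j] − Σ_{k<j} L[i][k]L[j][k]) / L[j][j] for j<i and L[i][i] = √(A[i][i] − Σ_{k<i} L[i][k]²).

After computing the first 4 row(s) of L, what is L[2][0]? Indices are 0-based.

L[2][0] = -3

Step 1: L[0][0] = √(1) = 1.
  L[1][0] = (-2) / L[0][0] = -2.
Step 2: L[1][1] = √(16) = 4.
  L[2][0] = (-3) / L[0][0] = -3.
  L[2][1] = (-4) / L[1][1] = -1.
Step 3: L[2][2] = √(1) = 1.
  L[3][0] = (-3) / L[0][0] = -3.
  L[3][1] = (-4) / L[1][1] = -1.
  L[3][2] = (-1) / L[2][2] = -1.
Step 4: L[3][3] = √(4) = 2.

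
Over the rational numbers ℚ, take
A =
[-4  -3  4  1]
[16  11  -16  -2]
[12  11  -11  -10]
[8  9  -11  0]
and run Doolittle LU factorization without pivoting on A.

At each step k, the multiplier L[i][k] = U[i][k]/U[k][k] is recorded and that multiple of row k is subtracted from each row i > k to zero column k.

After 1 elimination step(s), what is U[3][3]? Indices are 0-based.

[col 0] pivot -4
  R1 -= -4*R0 → (0, -1, 0, 2)  (L[1][0] := -4)
  R2 -= -3*R0 → (0, 2, 1, -7)  (L[2][0] := -3)
  R3 -= -2*R0 → (0, 3, -3, 2)  (L[3][0] := -2)

U[3][3] = 2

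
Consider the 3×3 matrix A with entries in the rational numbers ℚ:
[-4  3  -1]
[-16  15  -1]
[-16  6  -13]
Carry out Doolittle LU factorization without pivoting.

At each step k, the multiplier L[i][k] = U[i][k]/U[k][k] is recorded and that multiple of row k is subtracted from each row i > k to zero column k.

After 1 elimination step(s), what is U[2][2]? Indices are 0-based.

k=0: U[0][0]=-4
  eliminate (1,0): mult=4, new row 1: (0, 3, 3); set L[1][0]=4
  eliminate (2,0): mult=4, new row 2: (0, -6, -9); set L[2][0]=4

U[2][2] = -9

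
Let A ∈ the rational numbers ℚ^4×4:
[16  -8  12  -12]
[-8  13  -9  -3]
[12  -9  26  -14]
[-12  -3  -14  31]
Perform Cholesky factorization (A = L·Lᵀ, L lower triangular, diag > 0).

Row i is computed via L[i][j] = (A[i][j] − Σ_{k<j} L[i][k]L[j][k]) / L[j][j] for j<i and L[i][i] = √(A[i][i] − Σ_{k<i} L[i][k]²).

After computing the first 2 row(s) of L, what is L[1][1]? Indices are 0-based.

L[1][1] = 3

Step 1: L[0][0] = √(16) = 4.
  L[1][0] = (-8) / L[0][0] = -2.
Step 2: L[1][1] = √(9) = 3.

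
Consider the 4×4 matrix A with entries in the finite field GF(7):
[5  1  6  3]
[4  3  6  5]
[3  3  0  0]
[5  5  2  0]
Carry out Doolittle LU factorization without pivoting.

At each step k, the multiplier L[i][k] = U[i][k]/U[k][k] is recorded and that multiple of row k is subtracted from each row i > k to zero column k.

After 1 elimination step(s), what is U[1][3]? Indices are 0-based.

U[1][3] = 4

Step 1: pivot at (0,0) is 5.
  row1 ← row1 − (5)·row0  ⇒  L[1][0]=5, U row1=(0, 5, 4, 4)
  row2 ← row2 − (2)·row0  ⇒  L[2][0]=2, U row2=(0, 1, 2, 1)
  row3 ← row3 − (1)·row0  ⇒  L[3][0]=1, U row3=(0, 4, 3, 4)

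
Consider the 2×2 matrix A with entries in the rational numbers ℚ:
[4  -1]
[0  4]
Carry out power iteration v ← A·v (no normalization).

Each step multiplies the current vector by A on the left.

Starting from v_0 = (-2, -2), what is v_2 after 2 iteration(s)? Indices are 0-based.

v_0 = (-2, -2).
v_1 = A·v_0 = (-6, -8).
v_2 = A·v_1 = (-16, -32).

v_2 = (-16, -32)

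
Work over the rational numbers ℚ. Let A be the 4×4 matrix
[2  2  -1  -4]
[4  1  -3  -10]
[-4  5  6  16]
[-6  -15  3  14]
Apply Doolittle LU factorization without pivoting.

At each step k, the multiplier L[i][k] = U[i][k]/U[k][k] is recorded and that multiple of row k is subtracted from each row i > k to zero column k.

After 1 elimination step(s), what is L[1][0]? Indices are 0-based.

L[1][0] = 2

k=0: U[0][0]=2
  eliminate (1,0): mult=2, new row 1: (0, -3, -1, -2); set L[1][0]=2
  eliminate (2,0): mult=-2, new row 2: (0, 9, 4, 8); set L[2][0]=-2
  eliminate (3,0): mult=-3, new row 3: (0, -9, 0, 2); set L[3][0]=-3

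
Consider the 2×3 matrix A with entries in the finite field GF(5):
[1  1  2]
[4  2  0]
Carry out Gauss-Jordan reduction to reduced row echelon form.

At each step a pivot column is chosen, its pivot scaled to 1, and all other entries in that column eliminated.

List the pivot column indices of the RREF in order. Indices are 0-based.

pivot columns: 0, 1

[1] R0 /= 1  ⇒  (1, 1, 2)
     R1 -= 4·R0  ⇒  (0, 3, 2)
[2] R1 /= 3  ⇒  (0, 1, 4)
     R0 -= 1·R1  ⇒  (1, 0, 3)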